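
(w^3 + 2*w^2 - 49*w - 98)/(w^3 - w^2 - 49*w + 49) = (w + 2)/(w - 1)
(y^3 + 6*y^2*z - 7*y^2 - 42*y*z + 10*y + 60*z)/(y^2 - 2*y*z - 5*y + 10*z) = (y^2 + 6*y*z - 2*y - 12*z)/(y - 2*z)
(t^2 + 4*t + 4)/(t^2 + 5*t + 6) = (t + 2)/(t + 3)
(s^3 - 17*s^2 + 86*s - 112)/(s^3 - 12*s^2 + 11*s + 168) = (s - 2)/(s + 3)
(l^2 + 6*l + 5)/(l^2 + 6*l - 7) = (l^2 + 6*l + 5)/(l^2 + 6*l - 7)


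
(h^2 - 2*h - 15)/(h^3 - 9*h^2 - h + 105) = 1/(h - 7)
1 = 1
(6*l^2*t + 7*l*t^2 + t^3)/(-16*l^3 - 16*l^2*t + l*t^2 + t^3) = t*(6*l + t)/(-16*l^2 + t^2)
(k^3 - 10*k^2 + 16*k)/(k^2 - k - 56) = k*(k - 2)/(k + 7)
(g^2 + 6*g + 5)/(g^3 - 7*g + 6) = (g^2 + 6*g + 5)/(g^3 - 7*g + 6)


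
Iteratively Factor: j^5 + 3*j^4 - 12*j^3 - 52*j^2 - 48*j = (j + 2)*(j^4 + j^3 - 14*j^2 - 24*j) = (j - 4)*(j + 2)*(j^3 + 5*j^2 + 6*j) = j*(j - 4)*(j + 2)*(j^2 + 5*j + 6) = j*(j - 4)*(j + 2)*(j + 3)*(j + 2)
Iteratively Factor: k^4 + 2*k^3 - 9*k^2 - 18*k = (k - 3)*(k^3 + 5*k^2 + 6*k) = k*(k - 3)*(k^2 + 5*k + 6) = k*(k - 3)*(k + 3)*(k + 2)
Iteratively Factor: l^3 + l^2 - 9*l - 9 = (l - 3)*(l^2 + 4*l + 3) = (l - 3)*(l + 1)*(l + 3)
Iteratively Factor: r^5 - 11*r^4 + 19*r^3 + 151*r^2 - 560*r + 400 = (r + 4)*(r^4 - 15*r^3 + 79*r^2 - 165*r + 100) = (r - 5)*(r + 4)*(r^3 - 10*r^2 + 29*r - 20) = (r - 5)^2*(r + 4)*(r^2 - 5*r + 4) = (r - 5)^2*(r - 1)*(r + 4)*(r - 4)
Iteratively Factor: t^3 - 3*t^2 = (t)*(t^2 - 3*t) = t*(t - 3)*(t)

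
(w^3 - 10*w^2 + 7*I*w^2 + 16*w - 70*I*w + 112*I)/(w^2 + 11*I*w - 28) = (w^2 - 10*w + 16)/(w + 4*I)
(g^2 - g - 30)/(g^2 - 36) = (g + 5)/(g + 6)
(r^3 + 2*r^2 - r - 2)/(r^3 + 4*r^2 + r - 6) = (r + 1)/(r + 3)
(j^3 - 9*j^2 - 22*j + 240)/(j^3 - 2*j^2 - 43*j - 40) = (j - 6)/(j + 1)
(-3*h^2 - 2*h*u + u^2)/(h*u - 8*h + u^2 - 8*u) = (-3*h + u)/(u - 8)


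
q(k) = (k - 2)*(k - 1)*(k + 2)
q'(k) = (k - 2)*(k - 1) + (k - 2)*(k + 2) + (k - 1)*(k + 2) = 3*k^2 - 2*k - 4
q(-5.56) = -176.55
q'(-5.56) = 99.86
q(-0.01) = 4.04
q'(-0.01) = -3.98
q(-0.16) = 4.61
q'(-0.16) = -3.60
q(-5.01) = -126.81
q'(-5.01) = 81.32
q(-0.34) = 5.21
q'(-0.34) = -2.97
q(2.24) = 1.26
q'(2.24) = 6.57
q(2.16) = 0.77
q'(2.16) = 5.68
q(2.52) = 3.57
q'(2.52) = 10.01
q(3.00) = 10.00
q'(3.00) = 17.00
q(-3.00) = -20.00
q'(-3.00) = 29.00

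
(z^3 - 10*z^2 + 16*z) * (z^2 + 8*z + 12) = z^5 - 2*z^4 - 52*z^3 + 8*z^2 + 192*z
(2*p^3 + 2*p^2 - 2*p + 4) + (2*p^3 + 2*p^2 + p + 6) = 4*p^3 + 4*p^2 - p + 10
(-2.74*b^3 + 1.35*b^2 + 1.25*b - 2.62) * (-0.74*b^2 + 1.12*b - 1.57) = 2.0276*b^5 - 4.0678*b^4 + 4.8888*b^3 + 1.2193*b^2 - 4.8969*b + 4.1134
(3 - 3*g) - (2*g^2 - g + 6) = -2*g^2 - 2*g - 3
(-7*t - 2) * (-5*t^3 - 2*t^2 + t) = 35*t^4 + 24*t^3 - 3*t^2 - 2*t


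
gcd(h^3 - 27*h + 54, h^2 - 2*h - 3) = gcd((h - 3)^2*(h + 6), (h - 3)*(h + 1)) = h - 3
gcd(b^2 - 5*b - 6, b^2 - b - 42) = 1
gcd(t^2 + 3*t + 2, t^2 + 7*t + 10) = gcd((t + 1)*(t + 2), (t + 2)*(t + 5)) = t + 2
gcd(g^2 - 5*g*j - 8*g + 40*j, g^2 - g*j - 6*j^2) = 1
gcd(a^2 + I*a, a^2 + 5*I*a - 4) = a + I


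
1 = 1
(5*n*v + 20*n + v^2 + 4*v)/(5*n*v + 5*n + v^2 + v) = (v + 4)/(v + 1)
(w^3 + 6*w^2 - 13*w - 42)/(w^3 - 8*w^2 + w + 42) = (w + 7)/(w - 7)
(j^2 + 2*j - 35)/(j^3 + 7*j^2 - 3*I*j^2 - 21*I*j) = (j - 5)/(j*(j - 3*I))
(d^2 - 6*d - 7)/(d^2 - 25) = (d^2 - 6*d - 7)/(d^2 - 25)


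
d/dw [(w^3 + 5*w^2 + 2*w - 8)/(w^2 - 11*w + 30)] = (w^4 - 22*w^3 + 33*w^2 + 316*w - 28)/(w^4 - 22*w^3 + 181*w^2 - 660*w + 900)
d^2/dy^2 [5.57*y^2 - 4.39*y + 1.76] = 11.1400000000000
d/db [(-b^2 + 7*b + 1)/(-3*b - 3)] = (b^2 + 2*b - 6)/(3*(b^2 + 2*b + 1))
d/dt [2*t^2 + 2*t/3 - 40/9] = 4*t + 2/3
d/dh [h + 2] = 1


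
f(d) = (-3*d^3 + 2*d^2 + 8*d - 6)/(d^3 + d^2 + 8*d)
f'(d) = (-9*d^2 + 4*d + 8)/(d^3 + d^2 + 8*d) + (-3*d^2 - 2*d - 8)*(-3*d^3 + 2*d^2 + 8*d - 6)/(d^3 + d^2 + 8*d)^2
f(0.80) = 0.02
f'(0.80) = 0.69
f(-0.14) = 6.41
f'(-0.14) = 38.62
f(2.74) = -0.62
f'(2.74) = -0.53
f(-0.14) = 6.41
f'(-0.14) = 38.62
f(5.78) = -1.73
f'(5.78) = -0.23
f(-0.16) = 5.73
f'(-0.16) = 29.68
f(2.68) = -0.58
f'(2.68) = -0.53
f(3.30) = -0.90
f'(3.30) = -0.47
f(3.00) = -0.75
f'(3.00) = -0.50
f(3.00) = -0.75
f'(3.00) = -0.50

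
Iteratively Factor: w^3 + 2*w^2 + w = (w)*(w^2 + 2*w + 1) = w*(w + 1)*(w + 1)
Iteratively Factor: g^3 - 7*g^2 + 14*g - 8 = (g - 4)*(g^2 - 3*g + 2) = (g - 4)*(g - 1)*(g - 2)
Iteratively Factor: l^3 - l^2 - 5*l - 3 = (l + 1)*(l^2 - 2*l - 3) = (l - 3)*(l + 1)*(l + 1)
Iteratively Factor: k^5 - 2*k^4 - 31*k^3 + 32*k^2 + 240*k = (k + 4)*(k^4 - 6*k^3 - 7*k^2 + 60*k) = (k + 3)*(k + 4)*(k^3 - 9*k^2 + 20*k) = (k - 4)*(k + 3)*(k + 4)*(k^2 - 5*k) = (k - 5)*(k - 4)*(k + 3)*(k + 4)*(k)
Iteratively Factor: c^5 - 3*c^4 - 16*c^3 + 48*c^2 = (c - 4)*(c^4 + c^3 - 12*c^2) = c*(c - 4)*(c^3 + c^2 - 12*c) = c^2*(c - 4)*(c^2 + c - 12) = c^2*(c - 4)*(c - 3)*(c + 4)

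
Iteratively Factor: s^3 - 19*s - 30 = (s - 5)*(s^2 + 5*s + 6) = (s - 5)*(s + 2)*(s + 3)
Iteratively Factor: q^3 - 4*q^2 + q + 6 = (q - 3)*(q^2 - q - 2) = (q - 3)*(q - 2)*(q + 1)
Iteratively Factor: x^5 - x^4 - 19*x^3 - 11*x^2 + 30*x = (x - 5)*(x^4 + 4*x^3 + x^2 - 6*x) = (x - 5)*(x + 3)*(x^3 + x^2 - 2*x) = (x - 5)*(x - 1)*(x + 3)*(x^2 + 2*x) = (x - 5)*(x - 1)*(x + 2)*(x + 3)*(x)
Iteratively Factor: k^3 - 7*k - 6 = (k + 1)*(k^2 - k - 6) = (k + 1)*(k + 2)*(k - 3)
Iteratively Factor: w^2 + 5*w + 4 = (w + 1)*(w + 4)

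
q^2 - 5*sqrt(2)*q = q*(q - 5*sqrt(2))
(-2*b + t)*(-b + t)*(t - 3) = 2*b^2*t - 6*b^2 - 3*b*t^2 + 9*b*t + t^3 - 3*t^2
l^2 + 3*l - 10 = (l - 2)*(l + 5)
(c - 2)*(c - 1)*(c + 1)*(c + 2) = c^4 - 5*c^2 + 4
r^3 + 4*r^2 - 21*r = r*(r - 3)*(r + 7)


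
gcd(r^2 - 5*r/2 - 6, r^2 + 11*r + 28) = 1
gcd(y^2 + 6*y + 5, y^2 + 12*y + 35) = y + 5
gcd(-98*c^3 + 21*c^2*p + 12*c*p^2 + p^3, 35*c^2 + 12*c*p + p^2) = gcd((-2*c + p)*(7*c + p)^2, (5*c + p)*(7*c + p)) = 7*c + p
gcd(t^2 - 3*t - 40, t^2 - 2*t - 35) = t + 5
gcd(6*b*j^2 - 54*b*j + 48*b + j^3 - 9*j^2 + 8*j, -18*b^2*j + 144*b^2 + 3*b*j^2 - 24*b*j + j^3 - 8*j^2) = 6*b*j - 48*b + j^2 - 8*j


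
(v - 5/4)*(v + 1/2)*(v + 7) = v^3 + 25*v^2/4 - 47*v/8 - 35/8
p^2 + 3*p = p*(p + 3)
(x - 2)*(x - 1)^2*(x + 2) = x^4 - 2*x^3 - 3*x^2 + 8*x - 4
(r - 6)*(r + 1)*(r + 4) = r^3 - r^2 - 26*r - 24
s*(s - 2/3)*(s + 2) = s^3 + 4*s^2/3 - 4*s/3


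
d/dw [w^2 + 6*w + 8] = 2*w + 6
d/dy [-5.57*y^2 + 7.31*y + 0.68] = 7.31 - 11.14*y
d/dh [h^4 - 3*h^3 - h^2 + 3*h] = 4*h^3 - 9*h^2 - 2*h + 3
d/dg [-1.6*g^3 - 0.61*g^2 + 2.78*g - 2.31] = -4.8*g^2 - 1.22*g + 2.78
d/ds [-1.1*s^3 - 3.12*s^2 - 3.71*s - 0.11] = -3.3*s^2 - 6.24*s - 3.71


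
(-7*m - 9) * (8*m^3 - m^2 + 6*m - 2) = -56*m^4 - 65*m^3 - 33*m^2 - 40*m + 18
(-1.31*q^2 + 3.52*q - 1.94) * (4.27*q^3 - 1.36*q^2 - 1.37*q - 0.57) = -5.5937*q^5 + 16.812*q^4 - 11.2763*q^3 - 1.4373*q^2 + 0.6514*q + 1.1058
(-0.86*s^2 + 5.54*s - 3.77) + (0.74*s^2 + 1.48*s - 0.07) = -0.12*s^2 + 7.02*s - 3.84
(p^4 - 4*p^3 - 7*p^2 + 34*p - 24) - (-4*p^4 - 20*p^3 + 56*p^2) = 5*p^4 + 16*p^3 - 63*p^2 + 34*p - 24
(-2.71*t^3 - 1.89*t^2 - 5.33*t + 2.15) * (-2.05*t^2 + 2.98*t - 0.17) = 5.5555*t^5 - 4.2013*t^4 + 5.755*t^3 - 19.9696*t^2 + 7.3131*t - 0.3655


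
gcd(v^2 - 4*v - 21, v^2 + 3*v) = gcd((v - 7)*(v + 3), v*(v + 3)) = v + 3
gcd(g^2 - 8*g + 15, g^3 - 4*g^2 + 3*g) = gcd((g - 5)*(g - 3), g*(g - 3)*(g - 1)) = g - 3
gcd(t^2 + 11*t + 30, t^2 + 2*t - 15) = t + 5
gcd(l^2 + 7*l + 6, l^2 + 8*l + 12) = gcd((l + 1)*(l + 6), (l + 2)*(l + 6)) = l + 6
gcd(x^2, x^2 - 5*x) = x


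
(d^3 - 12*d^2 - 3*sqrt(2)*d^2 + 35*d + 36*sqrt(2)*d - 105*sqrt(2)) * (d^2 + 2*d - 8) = d^5 - 10*d^4 - 3*sqrt(2)*d^4 + 3*d^3 + 30*sqrt(2)*d^3 - 9*sqrt(2)*d^2 + 166*d^2 - 498*sqrt(2)*d - 280*d + 840*sqrt(2)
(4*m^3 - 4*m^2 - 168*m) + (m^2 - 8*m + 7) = 4*m^3 - 3*m^2 - 176*m + 7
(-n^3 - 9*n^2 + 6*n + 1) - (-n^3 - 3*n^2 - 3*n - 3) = -6*n^2 + 9*n + 4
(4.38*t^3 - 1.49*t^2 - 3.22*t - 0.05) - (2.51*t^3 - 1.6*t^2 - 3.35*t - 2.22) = 1.87*t^3 + 0.11*t^2 + 0.13*t + 2.17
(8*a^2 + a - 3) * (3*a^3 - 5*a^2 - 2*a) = 24*a^5 - 37*a^4 - 30*a^3 + 13*a^2 + 6*a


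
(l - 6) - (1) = l - 7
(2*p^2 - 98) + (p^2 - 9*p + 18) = 3*p^2 - 9*p - 80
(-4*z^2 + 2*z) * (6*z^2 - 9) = -24*z^4 + 12*z^3 + 36*z^2 - 18*z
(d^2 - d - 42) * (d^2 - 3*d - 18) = d^4 - 4*d^3 - 57*d^2 + 144*d + 756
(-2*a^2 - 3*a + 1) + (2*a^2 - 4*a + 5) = 6 - 7*a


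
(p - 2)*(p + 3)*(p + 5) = p^3 + 6*p^2 - p - 30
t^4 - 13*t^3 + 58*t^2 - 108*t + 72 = (t - 6)*(t - 3)*(t - 2)^2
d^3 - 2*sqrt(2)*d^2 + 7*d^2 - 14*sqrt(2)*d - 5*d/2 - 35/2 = (d + 7)*(d - 5*sqrt(2)/2)*(d + sqrt(2)/2)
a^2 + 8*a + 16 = (a + 4)^2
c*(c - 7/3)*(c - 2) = c^3 - 13*c^2/3 + 14*c/3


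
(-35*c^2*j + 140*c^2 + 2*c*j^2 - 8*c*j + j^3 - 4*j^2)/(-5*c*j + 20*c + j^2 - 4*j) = 7*c + j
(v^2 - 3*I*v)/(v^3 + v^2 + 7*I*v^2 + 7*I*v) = (v - 3*I)/(v^2 + v + 7*I*v + 7*I)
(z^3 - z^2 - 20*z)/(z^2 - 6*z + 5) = z*(z + 4)/(z - 1)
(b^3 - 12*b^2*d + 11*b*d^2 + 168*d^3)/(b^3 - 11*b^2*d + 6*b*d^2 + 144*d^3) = (b - 7*d)/(b - 6*d)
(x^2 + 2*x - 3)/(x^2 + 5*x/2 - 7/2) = 2*(x + 3)/(2*x + 7)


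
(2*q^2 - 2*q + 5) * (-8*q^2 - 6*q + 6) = -16*q^4 + 4*q^3 - 16*q^2 - 42*q + 30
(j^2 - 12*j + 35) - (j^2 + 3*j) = 35 - 15*j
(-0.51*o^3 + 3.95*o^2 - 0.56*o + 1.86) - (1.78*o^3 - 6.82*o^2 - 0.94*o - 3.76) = -2.29*o^3 + 10.77*o^2 + 0.38*o + 5.62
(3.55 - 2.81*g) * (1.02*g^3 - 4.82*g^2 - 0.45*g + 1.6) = -2.8662*g^4 + 17.1652*g^3 - 15.8465*g^2 - 6.0935*g + 5.68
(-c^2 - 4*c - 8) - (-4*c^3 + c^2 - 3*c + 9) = 4*c^3 - 2*c^2 - c - 17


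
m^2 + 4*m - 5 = (m - 1)*(m + 5)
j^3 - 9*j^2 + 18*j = j*(j - 6)*(j - 3)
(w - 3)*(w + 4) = w^2 + w - 12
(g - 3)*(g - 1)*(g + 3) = g^3 - g^2 - 9*g + 9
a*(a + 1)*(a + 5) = a^3 + 6*a^2 + 5*a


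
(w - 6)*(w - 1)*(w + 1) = w^3 - 6*w^2 - w + 6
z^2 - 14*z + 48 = (z - 8)*(z - 6)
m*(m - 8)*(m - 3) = m^3 - 11*m^2 + 24*m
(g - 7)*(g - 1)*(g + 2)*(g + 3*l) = g^4 + 3*g^3*l - 6*g^3 - 18*g^2*l - 9*g^2 - 27*g*l + 14*g + 42*l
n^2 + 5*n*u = n*(n + 5*u)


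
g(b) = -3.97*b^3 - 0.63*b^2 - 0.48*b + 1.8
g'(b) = -11.91*b^2 - 1.26*b - 0.48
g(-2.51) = 61.81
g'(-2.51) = -72.35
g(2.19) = -43.97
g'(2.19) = -60.36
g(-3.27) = 135.45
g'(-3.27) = -123.71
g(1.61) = -17.17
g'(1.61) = -33.38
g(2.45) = -61.54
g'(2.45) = -75.06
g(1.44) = -12.05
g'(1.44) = -26.99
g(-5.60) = 681.93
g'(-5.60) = -366.92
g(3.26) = -144.00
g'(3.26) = -131.16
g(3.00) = -112.50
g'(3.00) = -111.45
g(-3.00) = 104.76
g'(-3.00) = -103.89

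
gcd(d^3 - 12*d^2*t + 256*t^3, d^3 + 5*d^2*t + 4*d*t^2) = d + 4*t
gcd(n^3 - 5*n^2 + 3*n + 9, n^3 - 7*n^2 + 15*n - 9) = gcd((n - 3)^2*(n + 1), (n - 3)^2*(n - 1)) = n^2 - 6*n + 9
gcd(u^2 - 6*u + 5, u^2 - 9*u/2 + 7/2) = u - 1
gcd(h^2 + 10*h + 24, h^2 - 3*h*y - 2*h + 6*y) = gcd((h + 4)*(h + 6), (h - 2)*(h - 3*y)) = 1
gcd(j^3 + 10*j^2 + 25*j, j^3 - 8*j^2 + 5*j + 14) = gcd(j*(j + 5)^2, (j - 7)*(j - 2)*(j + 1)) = 1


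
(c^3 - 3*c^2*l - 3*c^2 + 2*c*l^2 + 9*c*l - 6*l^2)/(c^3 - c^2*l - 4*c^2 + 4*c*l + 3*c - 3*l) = (c - 2*l)/(c - 1)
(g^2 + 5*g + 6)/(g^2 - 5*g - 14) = (g + 3)/(g - 7)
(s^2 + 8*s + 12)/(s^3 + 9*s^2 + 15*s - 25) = (s^2 + 8*s + 12)/(s^3 + 9*s^2 + 15*s - 25)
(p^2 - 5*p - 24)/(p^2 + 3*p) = (p - 8)/p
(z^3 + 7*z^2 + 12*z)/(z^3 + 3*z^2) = (z + 4)/z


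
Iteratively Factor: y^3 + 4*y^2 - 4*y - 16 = (y - 2)*(y^2 + 6*y + 8) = (y - 2)*(y + 2)*(y + 4)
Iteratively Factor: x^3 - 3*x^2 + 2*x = (x - 2)*(x^2 - x) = x*(x - 2)*(x - 1)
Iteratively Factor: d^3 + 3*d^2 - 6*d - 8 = (d + 1)*(d^2 + 2*d - 8) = (d - 2)*(d + 1)*(d + 4)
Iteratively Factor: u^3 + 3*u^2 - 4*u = (u + 4)*(u^2 - u) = u*(u + 4)*(u - 1)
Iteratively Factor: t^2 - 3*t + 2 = (t - 1)*(t - 2)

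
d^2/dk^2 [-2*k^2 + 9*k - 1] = -4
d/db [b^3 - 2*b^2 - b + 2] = 3*b^2 - 4*b - 1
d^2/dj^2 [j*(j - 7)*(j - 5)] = 6*j - 24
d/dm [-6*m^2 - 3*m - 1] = -12*m - 3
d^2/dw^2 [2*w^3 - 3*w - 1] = 12*w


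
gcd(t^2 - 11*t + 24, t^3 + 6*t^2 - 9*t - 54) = t - 3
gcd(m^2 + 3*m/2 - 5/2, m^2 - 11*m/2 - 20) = m + 5/2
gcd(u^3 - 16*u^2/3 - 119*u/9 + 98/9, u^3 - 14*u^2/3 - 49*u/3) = u^2 - 14*u/3 - 49/3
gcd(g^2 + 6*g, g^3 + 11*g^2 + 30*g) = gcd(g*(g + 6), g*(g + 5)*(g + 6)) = g^2 + 6*g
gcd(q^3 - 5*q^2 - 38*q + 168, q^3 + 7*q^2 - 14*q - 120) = q^2 + 2*q - 24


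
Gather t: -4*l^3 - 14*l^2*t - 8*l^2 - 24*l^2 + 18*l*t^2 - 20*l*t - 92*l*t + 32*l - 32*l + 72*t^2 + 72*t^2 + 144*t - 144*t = -4*l^3 - 32*l^2 + t^2*(18*l + 144) + t*(-14*l^2 - 112*l)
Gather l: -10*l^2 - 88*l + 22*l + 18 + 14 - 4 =-10*l^2 - 66*l + 28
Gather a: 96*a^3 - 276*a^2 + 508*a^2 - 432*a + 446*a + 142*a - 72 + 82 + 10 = 96*a^3 + 232*a^2 + 156*a + 20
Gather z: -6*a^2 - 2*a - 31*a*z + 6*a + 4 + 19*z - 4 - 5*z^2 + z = -6*a^2 + 4*a - 5*z^2 + z*(20 - 31*a)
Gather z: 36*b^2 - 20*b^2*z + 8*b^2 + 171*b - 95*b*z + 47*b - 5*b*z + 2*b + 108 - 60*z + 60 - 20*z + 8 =44*b^2 + 220*b + z*(-20*b^2 - 100*b - 80) + 176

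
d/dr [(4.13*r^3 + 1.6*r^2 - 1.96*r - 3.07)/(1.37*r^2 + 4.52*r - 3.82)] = (5.6581*r^4 + 37.3352*r^3 - 37.4126*r^2 - 3.8122*r + 21.3636)/(1.8769*r^4 + 12.3848*r^3 + 9.96359999999999*r^2 - 34.5328*r + 14.5924)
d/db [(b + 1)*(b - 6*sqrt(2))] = 2*b - 6*sqrt(2) + 1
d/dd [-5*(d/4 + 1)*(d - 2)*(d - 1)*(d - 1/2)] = -5*d^3 - 15*d^2/8 + 105*d/4 - 65/4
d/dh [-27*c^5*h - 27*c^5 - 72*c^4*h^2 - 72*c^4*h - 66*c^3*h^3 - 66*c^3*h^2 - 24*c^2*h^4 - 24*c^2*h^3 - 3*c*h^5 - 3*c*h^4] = 3*c*(-9*c^4 - 48*c^3*h - 24*c^3 - 66*c^2*h^2 - 44*c^2*h - 32*c*h^3 - 24*c*h^2 - 5*h^4 - 4*h^3)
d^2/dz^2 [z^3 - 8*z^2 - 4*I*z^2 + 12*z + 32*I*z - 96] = 6*z - 16 - 8*I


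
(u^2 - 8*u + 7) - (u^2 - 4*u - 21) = 28 - 4*u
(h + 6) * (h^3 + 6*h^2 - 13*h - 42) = h^4 + 12*h^3 + 23*h^2 - 120*h - 252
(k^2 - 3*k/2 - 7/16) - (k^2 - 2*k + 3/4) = k/2 - 19/16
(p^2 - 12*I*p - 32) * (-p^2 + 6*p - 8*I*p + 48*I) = -p^4 + 6*p^3 + 4*I*p^3 - 64*p^2 - 24*I*p^2 + 384*p + 256*I*p - 1536*I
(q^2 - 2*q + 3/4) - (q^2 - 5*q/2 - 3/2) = q/2 + 9/4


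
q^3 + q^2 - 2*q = q*(q - 1)*(q + 2)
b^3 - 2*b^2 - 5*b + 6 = (b - 3)*(b - 1)*(b + 2)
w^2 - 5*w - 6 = (w - 6)*(w + 1)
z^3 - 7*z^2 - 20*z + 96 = (z - 8)*(z - 3)*(z + 4)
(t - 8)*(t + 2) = t^2 - 6*t - 16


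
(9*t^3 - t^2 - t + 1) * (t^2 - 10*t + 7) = 9*t^5 - 91*t^4 + 72*t^3 + 4*t^2 - 17*t + 7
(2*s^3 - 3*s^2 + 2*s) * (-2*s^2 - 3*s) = -4*s^5 + 5*s^3 - 6*s^2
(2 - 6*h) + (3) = 5 - 6*h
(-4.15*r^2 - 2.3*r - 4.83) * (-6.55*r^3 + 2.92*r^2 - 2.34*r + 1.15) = 27.1825*r^5 + 2.947*r^4 + 34.6315*r^3 - 13.4941*r^2 + 8.6572*r - 5.5545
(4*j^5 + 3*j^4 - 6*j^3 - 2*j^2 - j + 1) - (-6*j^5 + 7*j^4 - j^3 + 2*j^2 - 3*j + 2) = 10*j^5 - 4*j^4 - 5*j^3 - 4*j^2 + 2*j - 1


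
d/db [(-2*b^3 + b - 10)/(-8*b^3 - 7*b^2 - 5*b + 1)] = (14*b^4 + 36*b^3 - 239*b^2 - 140*b - 49)/(64*b^6 + 112*b^5 + 129*b^4 + 54*b^3 + 11*b^2 - 10*b + 1)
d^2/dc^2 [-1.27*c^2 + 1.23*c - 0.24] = -2.54000000000000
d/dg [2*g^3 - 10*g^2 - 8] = 2*g*(3*g - 10)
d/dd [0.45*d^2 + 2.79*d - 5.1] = 0.9*d + 2.79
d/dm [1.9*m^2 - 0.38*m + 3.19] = 3.8*m - 0.38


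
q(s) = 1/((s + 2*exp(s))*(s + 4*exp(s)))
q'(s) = (-4*exp(s) - 1)/((s + 2*exp(s))*(s + 4*exp(s))^2) + (-2*exp(s) - 1)/((s + 2*exp(s))^2*(s + 4*exp(s)))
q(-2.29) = 0.25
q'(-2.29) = 0.34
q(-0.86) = -87.82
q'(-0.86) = -11572.02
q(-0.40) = 0.47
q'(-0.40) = -1.91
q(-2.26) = 0.26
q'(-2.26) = 0.36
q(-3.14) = 0.11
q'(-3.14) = 0.08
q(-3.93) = 0.07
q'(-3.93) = 0.04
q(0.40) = 0.05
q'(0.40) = -0.11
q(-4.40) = 0.05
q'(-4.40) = 0.02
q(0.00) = 0.12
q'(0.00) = -0.34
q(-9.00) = 0.01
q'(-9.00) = 0.00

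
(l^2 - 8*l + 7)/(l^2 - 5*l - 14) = (l - 1)/(l + 2)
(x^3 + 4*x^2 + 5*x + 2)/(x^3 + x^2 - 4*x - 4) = (x + 1)/(x - 2)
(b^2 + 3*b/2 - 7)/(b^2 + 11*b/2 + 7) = (b - 2)/(b + 2)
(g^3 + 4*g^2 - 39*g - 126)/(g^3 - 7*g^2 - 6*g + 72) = (g + 7)/(g - 4)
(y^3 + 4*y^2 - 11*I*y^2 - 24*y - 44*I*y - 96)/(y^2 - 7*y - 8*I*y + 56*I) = (y^2 + y*(4 - 3*I) - 12*I)/(y - 7)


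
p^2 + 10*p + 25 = (p + 5)^2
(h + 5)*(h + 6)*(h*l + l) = h^3*l + 12*h^2*l + 41*h*l + 30*l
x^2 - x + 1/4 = (x - 1/2)^2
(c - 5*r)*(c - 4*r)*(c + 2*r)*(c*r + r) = c^4*r - 7*c^3*r^2 + c^3*r + 2*c^2*r^3 - 7*c^2*r^2 + 40*c*r^4 + 2*c*r^3 + 40*r^4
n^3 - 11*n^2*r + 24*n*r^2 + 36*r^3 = (n - 6*r)^2*(n + r)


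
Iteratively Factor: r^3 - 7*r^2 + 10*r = (r - 2)*(r^2 - 5*r) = r*(r - 2)*(r - 5)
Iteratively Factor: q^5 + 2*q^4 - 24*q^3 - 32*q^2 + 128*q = (q)*(q^4 + 2*q^3 - 24*q^2 - 32*q + 128) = q*(q + 4)*(q^3 - 2*q^2 - 16*q + 32) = q*(q + 4)^2*(q^2 - 6*q + 8) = q*(q - 2)*(q + 4)^2*(q - 4)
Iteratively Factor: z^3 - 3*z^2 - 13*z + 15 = (z + 3)*(z^2 - 6*z + 5) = (z - 5)*(z + 3)*(z - 1)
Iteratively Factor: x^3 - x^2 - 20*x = (x + 4)*(x^2 - 5*x) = x*(x + 4)*(x - 5)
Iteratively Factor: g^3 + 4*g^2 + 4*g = (g)*(g^2 + 4*g + 4) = g*(g + 2)*(g + 2)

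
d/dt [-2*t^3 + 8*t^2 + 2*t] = -6*t^2 + 16*t + 2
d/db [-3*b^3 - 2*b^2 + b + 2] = -9*b^2 - 4*b + 1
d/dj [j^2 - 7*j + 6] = 2*j - 7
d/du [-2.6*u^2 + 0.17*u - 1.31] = 0.17 - 5.2*u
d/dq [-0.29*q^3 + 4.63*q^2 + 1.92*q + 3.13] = -0.87*q^2 + 9.26*q + 1.92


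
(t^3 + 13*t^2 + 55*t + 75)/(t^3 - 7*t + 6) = (t^2 + 10*t + 25)/(t^2 - 3*t + 2)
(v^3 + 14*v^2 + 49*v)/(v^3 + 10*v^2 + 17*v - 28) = v*(v + 7)/(v^2 + 3*v - 4)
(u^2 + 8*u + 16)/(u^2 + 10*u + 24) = (u + 4)/(u + 6)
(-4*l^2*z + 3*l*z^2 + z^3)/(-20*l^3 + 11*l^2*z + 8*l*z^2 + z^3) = z/(5*l + z)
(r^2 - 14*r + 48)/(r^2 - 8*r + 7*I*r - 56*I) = (r - 6)/(r + 7*I)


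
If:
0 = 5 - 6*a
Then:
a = 5/6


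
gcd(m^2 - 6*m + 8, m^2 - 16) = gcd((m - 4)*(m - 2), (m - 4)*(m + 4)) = m - 4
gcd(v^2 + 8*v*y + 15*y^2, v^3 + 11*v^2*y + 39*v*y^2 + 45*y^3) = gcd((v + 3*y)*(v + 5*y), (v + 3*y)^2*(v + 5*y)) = v^2 + 8*v*y + 15*y^2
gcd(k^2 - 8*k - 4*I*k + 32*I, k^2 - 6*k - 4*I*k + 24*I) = k - 4*I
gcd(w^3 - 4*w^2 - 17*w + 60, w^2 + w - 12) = w^2 + w - 12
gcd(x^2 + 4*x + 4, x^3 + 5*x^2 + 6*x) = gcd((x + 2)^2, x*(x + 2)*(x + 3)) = x + 2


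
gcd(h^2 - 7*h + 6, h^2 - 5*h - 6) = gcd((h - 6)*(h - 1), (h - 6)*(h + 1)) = h - 6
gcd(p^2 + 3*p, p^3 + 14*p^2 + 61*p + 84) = p + 3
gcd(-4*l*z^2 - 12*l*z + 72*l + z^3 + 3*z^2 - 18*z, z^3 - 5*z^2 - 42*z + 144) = z^2 + 3*z - 18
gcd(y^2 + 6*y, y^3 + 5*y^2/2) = y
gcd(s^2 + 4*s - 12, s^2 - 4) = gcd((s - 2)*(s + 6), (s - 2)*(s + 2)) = s - 2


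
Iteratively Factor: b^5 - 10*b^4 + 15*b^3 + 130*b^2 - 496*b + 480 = (b - 5)*(b^4 - 5*b^3 - 10*b^2 + 80*b - 96) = (b - 5)*(b - 3)*(b^3 - 2*b^2 - 16*b + 32) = (b - 5)*(b - 3)*(b - 2)*(b^2 - 16) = (b - 5)*(b - 4)*(b - 3)*(b - 2)*(b + 4)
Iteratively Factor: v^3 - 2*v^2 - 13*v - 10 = (v + 2)*(v^2 - 4*v - 5) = (v + 1)*(v + 2)*(v - 5)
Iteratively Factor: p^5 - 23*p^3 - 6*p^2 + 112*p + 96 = (p + 2)*(p^4 - 2*p^3 - 19*p^2 + 32*p + 48) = (p + 2)*(p + 4)*(p^3 - 6*p^2 + 5*p + 12) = (p + 1)*(p + 2)*(p + 4)*(p^2 - 7*p + 12) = (p - 3)*(p + 1)*(p + 2)*(p + 4)*(p - 4)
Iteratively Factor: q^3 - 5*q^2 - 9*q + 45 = (q + 3)*(q^2 - 8*q + 15) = (q - 3)*(q + 3)*(q - 5)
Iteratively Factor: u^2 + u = (u + 1)*(u)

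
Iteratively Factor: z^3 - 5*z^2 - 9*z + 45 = (z - 5)*(z^2 - 9) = (z - 5)*(z + 3)*(z - 3)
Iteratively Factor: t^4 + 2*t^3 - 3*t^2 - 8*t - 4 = (t + 2)*(t^3 - 3*t - 2) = (t + 1)*(t + 2)*(t^2 - t - 2) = (t - 2)*(t + 1)*(t + 2)*(t + 1)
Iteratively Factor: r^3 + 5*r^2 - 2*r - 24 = (r - 2)*(r^2 + 7*r + 12) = (r - 2)*(r + 4)*(r + 3)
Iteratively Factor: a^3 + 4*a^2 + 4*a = (a)*(a^2 + 4*a + 4) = a*(a + 2)*(a + 2)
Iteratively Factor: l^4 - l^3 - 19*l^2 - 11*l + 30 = (l - 1)*(l^3 - 19*l - 30) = (l - 1)*(l + 3)*(l^2 - 3*l - 10) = (l - 1)*(l + 2)*(l + 3)*(l - 5)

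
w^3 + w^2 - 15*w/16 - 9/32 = (w - 3/4)*(w + 1/4)*(w + 3/2)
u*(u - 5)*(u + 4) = u^3 - u^2 - 20*u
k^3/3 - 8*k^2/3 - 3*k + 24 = (k/3 + 1)*(k - 8)*(k - 3)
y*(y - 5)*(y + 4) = y^3 - y^2 - 20*y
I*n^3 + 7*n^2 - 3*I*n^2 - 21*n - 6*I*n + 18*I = (n - 3)*(n - 6*I)*(I*n + 1)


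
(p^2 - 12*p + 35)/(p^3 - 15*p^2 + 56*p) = (p - 5)/(p*(p - 8))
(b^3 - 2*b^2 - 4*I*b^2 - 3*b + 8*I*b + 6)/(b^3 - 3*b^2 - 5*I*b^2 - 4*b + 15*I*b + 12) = (b^2 - b*(2 + 3*I) + 6*I)/(b^2 - b*(3 + 4*I) + 12*I)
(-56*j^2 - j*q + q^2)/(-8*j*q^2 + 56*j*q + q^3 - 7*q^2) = (7*j + q)/(q*(q - 7))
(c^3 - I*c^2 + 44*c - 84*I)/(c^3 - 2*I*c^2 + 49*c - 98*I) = (c - 6*I)/(c - 7*I)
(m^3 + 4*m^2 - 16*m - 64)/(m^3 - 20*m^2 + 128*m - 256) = (m^2 + 8*m + 16)/(m^2 - 16*m + 64)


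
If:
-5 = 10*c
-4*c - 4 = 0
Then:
No Solution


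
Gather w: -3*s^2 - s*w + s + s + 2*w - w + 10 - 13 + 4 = -3*s^2 + 2*s + w*(1 - s) + 1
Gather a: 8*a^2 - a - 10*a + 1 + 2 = 8*a^2 - 11*a + 3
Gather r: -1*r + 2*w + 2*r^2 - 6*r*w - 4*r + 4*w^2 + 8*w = 2*r^2 + r*(-6*w - 5) + 4*w^2 + 10*w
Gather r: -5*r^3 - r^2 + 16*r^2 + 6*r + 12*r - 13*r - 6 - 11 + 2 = -5*r^3 + 15*r^2 + 5*r - 15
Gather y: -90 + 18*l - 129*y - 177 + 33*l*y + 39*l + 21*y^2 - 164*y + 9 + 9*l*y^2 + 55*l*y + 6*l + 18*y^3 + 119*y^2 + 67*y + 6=63*l + 18*y^3 + y^2*(9*l + 140) + y*(88*l - 226) - 252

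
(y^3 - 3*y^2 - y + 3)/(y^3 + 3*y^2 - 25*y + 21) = (y + 1)/(y + 7)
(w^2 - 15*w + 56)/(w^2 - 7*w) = (w - 8)/w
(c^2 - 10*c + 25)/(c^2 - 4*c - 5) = (c - 5)/(c + 1)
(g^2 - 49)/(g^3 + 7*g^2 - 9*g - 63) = (g - 7)/(g^2 - 9)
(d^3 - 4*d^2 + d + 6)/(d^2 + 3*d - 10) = (d^2 - 2*d - 3)/(d + 5)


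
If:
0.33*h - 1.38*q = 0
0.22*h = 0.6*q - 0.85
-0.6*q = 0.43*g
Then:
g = 3.71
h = -11.11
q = -2.66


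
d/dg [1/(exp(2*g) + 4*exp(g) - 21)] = 2*(-exp(g) - 2)*exp(g)/(exp(2*g) + 4*exp(g) - 21)^2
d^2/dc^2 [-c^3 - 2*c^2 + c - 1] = -6*c - 4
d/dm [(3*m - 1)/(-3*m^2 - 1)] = 3*(3*m^2 - 2*m - 1)/(9*m^4 + 6*m^2 + 1)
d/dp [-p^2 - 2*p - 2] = -2*p - 2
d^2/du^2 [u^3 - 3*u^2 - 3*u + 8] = 6*u - 6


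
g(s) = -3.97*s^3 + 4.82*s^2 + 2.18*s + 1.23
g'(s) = -11.91*s^2 + 9.64*s + 2.18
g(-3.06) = 153.44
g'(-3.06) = -138.84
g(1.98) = -6.37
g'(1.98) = -25.42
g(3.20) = -72.53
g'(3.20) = -88.93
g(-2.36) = 75.11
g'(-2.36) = -86.90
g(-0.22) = 1.03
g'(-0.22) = -0.52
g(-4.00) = 323.71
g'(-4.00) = -226.94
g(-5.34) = 731.56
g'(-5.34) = -388.92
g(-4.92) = 579.99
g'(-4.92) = -333.55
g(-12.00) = 7529.31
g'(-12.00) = -1828.54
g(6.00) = -669.69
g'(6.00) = -368.74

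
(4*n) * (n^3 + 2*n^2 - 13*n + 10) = 4*n^4 + 8*n^3 - 52*n^2 + 40*n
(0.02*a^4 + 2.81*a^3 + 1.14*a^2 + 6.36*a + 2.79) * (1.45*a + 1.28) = 0.029*a^5 + 4.1001*a^4 + 5.2498*a^3 + 10.6812*a^2 + 12.1863*a + 3.5712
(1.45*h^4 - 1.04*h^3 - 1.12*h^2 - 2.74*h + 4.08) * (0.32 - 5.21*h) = -7.5545*h^5 + 5.8824*h^4 + 5.5024*h^3 + 13.917*h^2 - 22.1336*h + 1.3056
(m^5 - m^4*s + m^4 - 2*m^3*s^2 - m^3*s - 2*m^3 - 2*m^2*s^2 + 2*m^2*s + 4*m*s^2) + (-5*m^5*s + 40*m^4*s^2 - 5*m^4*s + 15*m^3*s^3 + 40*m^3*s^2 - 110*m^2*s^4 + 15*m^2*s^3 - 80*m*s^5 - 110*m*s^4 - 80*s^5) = -5*m^5*s + m^5 + 40*m^4*s^2 - 6*m^4*s + m^4 + 15*m^3*s^3 + 38*m^3*s^2 - m^3*s - 2*m^3 - 110*m^2*s^4 + 15*m^2*s^3 - 2*m^2*s^2 + 2*m^2*s - 80*m*s^5 - 110*m*s^4 + 4*m*s^2 - 80*s^5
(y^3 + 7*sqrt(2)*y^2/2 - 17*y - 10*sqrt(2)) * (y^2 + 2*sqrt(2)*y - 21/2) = y^5 + 11*sqrt(2)*y^4/2 - 27*y^3/2 - 323*sqrt(2)*y^2/4 + 277*y/2 + 105*sqrt(2)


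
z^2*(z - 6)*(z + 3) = z^4 - 3*z^3 - 18*z^2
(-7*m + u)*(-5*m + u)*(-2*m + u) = -70*m^3 + 59*m^2*u - 14*m*u^2 + u^3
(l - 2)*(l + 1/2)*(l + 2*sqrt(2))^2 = l^4 - 3*l^3/2 + 4*sqrt(2)*l^3 - 6*sqrt(2)*l^2 + 7*l^2 - 12*l - 4*sqrt(2)*l - 8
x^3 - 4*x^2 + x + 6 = (x - 3)*(x - 2)*(x + 1)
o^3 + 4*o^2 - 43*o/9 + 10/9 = (o - 2/3)*(o - 1/3)*(o + 5)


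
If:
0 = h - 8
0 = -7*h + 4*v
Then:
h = 8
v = 14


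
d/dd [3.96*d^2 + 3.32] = 7.92*d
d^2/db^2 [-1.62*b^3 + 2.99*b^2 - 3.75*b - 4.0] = 5.98 - 9.72*b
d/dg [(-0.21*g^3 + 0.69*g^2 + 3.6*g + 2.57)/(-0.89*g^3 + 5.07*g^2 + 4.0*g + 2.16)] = (-0.4506*g^4 + 4.728*g^3 - 9.9909*g^2 - 23.079*g - 2.504)/(0.7921*g^6 - 9.0246*g^5 + 18.5849*g^4 + 36.7152*g^3 + 37.9024*g^2 + 17.28*g + 4.6656)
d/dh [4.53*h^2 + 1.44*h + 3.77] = 9.06*h + 1.44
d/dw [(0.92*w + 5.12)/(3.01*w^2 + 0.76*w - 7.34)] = (2.7692*w^2 + 0.6992*w - (0.92*w + 5.12)*(6.02*w + 0.76) - 6.7528)/(3.01*w^2 + 0.76*w - 7.34)^2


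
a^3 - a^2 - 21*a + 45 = (a - 3)^2*(a + 5)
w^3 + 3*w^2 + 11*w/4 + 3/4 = (w + 1/2)*(w + 1)*(w + 3/2)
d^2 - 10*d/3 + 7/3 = (d - 7/3)*(d - 1)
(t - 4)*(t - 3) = t^2 - 7*t + 12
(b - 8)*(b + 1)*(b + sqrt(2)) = b^3 - 7*b^2 + sqrt(2)*b^2 - 7*sqrt(2)*b - 8*b - 8*sqrt(2)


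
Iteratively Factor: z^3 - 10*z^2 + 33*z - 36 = (z - 3)*(z^2 - 7*z + 12) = (z - 4)*(z - 3)*(z - 3)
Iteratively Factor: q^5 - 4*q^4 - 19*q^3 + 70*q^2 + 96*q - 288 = (q + 3)*(q^4 - 7*q^3 + 2*q^2 + 64*q - 96) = (q - 4)*(q + 3)*(q^3 - 3*q^2 - 10*q + 24) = (q - 4)^2*(q + 3)*(q^2 + q - 6) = (q - 4)^2*(q - 2)*(q + 3)*(q + 3)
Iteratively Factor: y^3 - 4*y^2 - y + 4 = (y - 4)*(y^2 - 1) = (y - 4)*(y + 1)*(y - 1)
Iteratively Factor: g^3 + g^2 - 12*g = (g)*(g^2 + g - 12) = g*(g - 3)*(g + 4)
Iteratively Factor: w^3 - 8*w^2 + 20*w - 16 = (w - 2)*(w^2 - 6*w + 8) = (w - 4)*(w - 2)*(w - 2)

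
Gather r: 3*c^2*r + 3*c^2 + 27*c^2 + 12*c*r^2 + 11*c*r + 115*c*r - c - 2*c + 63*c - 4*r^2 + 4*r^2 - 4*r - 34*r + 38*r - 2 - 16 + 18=30*c^2 + 12*c*r^2 + 60*c + r*(3*c^2 + 126*c)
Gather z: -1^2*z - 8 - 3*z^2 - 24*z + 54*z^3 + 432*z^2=54*z^3 + 429*z^2 - 25*z - 8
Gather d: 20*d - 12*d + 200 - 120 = 8*d + 80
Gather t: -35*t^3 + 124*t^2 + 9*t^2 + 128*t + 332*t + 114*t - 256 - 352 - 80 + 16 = -35*t^3 + 133*t^2 + 574*t - 672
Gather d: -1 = -1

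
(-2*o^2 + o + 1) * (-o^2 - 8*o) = 2*o^4 + 15*o^3 - 9*o^2 - 8*o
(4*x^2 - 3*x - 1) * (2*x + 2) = 8*x^3 + 2*x^2 - 8*x - 2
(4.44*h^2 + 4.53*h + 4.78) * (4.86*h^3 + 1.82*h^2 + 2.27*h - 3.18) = 21.5784*h^5 + 30.0966*h^4 + 41.5542*h^3 + 4.8635*h^2 - 3.5548*h - 15.2004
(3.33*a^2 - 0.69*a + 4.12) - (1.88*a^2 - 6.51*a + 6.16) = 1.45*a^2 + 5.82*a - 2.04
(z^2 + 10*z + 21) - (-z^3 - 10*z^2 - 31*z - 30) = z^3 + 11*z^2 + 41*z + 51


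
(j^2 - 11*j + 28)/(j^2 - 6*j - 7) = (j - 4)/(j + 1)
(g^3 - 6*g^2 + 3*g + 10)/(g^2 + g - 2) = (g^3 - 6*g^2 + 3*g + 10)/(g^2 + g - 2)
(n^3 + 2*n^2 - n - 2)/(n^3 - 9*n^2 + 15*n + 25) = (n^2 + n - 2)/(n^2 - 10*n + 25)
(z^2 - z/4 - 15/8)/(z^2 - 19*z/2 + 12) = (z + 5/4)/(z - 8)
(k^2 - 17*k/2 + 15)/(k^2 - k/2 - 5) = (k - 6)/(k + 2)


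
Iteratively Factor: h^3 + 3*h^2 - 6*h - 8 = (h + 1)*(h^2 + 2*h - 8) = (h - 2)*(h + 1)*(h + 4)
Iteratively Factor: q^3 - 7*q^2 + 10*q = (q - 5)*(q^2 - 2*q) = q*(q - 5)*(q - 2)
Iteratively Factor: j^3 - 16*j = (j - 4)*(j^2 + 4*j) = (j - 4)*(j + 4)*(j)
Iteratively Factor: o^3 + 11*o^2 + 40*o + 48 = (o + 4)*(o^2 + 7*o + 12) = (o + 4)^2*(o + 3)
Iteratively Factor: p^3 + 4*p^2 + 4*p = (p + 2)*(p^2 + 2*p) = (p + 2)^2*(p)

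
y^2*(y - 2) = y^3 - 2*y^2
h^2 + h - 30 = (h - 5)*(h + 6)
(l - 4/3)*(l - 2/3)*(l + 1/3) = l^3 - 5*l^2/3 + 2*l/9 + 8/27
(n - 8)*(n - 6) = n^2 - 14*n + 48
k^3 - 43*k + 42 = (k - 6)*(k - 1)*(k + 7)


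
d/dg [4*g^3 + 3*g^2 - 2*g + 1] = 12*g^2 + 6*g - 2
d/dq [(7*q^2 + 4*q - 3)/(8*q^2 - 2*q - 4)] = (-23*q^2 - 4*q - 11)/(2*(16*q^4 - 8*q^3 - 15*q^2 + 4*q + 4))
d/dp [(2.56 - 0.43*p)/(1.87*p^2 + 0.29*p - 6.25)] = (0.8041*p^2 - 9.5744*p + 1.9451)/(3.4969*p^4 + 1.0846*p^3 - 23.2909*p^2 - 3.625*p + 39.0625)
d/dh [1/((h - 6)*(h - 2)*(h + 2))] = (-(h - 6)*(h - 2) - (h - 6)*(h + 2) - (h - 2)*(h + 2))/((h - 6)^2*(h - 2)^2*(h + 2)^2)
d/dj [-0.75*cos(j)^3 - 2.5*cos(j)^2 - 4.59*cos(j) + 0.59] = (2.25*cos(j)^2 + 5.0*cos(j) + 4.59)*sin(j)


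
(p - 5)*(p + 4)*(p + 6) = p^3 + 5*p^2 - 26*p - 120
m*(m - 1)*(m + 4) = m^3 + 3*m^2 - 4*m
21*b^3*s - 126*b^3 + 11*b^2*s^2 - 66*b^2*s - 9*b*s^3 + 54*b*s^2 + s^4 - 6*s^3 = (-7*b + s)*(-3*b + s)*(b + s)*(s - 6)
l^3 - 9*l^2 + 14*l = l*(l - 7)*(l - 2)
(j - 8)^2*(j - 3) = j^3 - 19*j^2 + 112*j - 192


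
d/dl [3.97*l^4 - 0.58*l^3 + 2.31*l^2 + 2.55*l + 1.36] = 15.88*l^3 - 1.74*l^2 + 4.62*l + 2.55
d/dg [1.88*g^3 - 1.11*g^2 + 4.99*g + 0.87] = 5.64*g^2 - 2.22*g + 4.99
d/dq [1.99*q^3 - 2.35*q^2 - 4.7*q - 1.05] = 5.97*q^2 - 4.7*q - 4.7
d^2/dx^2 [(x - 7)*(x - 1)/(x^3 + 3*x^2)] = 2*(x^4 - 24*x^3 - 30*x^2 + 96*x + 189)/(x^4*(x^3 + 9*x^2 + 27*x + 27))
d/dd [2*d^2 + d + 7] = 4*d + 1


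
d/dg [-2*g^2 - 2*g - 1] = -4*g - 2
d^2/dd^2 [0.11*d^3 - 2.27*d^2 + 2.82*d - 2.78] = 0.66*d - 4.54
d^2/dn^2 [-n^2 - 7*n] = -2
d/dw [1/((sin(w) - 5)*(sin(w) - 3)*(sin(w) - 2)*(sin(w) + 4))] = 2*(-2*sin(w)^3 + 9*sin(w)^2 + 9*sin(w) - 47)*cos(w)/((sin(w) - 5)^2*(sin(w) - 3)^2*(sin(w) - 2)^2*(sin(w) + 4)^2)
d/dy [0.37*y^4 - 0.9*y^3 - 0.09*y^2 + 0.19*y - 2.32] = 1.48*y^3 - 2.7*y^2 - 0.18*y + 0.19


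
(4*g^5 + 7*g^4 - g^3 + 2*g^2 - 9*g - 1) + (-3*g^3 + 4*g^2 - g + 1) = 4*g^5 + 7*g^4 - 4*g^3 + 6*g^2 - 10*g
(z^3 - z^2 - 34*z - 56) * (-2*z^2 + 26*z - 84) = -2*z^5 + 28*z^4 - 42*z^3 - 688*z^2 + 1400*z + 4704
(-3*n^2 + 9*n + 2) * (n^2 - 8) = -3*n^4 + 9*n^3 + 26*n^2 - 72*n - 16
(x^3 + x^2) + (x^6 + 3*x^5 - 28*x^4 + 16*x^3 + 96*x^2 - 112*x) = x^6 + 3*x^5 - 28*x^4 + 17*x^3 + 97*x^2 - 112*x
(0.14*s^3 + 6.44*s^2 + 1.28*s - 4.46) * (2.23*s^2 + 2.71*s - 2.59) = 0.3122*s^5 + 14.7406*s^4 + 19.9442*s^3 - 23.1566*s^2 - 15.4018*s + 11.5514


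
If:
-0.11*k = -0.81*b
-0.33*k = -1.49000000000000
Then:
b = 0.61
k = 4.52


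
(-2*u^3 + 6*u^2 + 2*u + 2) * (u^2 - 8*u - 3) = -2*u^5 + 22*u^4 - 40*u^3 - 32*u^2 - 22*u - 6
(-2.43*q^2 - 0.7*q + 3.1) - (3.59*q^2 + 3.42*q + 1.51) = -6.02*q^2 - 4.12*q + 1.59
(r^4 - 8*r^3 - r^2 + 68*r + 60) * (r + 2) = r^5 - 6*r^4 - 17*r^3 + 66*r^2 + 196*r + 120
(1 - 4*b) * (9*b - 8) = -36*b^2 + 41*b - 8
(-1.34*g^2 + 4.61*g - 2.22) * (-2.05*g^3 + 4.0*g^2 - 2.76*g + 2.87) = 2.747*g^5 - 14.8105*g^4 + 26.6894*g^3 - 25.4494*g^2 + 19.3579*g - 6.3714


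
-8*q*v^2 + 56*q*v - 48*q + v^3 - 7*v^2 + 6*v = (-8*q + v)*(v - 6)*(v - 1)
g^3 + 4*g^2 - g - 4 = (g - 1)*(g + 1)*(g + 4)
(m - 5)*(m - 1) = m^2 - 6*m + 5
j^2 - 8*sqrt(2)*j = j*(j - 8*sqrt(2))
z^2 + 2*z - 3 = (z - 1)*(z + 3)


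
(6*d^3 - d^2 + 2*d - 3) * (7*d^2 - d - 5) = 42*d^5 - 13*d^4 - 15*d^3 - 18*d^2 - 7*d + 15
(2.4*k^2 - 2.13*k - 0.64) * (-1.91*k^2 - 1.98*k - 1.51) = -4.584*k^4 - 0.6837*k^3 + 1.8158*k^2 + 4.4835*k + 0.9664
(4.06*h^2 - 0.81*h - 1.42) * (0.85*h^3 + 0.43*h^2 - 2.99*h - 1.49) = 3.451*h^5 + 1.0573*h^4 - 13.6947*h^3 - 4.2381*h^2 + 5.4527*h + 2.1158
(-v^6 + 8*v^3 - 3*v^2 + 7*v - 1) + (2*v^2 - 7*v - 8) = -v^6 + 8*v^3 - v^2 - 9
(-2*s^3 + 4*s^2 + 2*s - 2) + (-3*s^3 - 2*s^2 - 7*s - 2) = -5*s^3 + 2*s^2 - 5*s - 4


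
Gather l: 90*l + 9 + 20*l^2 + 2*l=20*l^2 + 92*l + 9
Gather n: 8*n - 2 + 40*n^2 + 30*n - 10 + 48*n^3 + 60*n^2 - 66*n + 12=48*n^3 + 100*n^2 - 28*n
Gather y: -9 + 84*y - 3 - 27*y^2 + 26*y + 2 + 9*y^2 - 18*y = -18*y^2 + 92*y - 10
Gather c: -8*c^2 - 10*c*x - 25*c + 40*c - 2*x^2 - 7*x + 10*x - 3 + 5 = -8*c^2 + c*(15 - 10*x) - 2*x^2 + 3*x + 2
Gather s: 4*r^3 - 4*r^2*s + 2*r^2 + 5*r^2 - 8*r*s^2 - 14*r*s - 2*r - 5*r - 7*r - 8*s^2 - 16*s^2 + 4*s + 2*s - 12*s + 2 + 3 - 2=4*r^3 + 7*r^2 - 14*r + s^2*(-8*r - 24) + s*(-4*r^2 - 14*r - 6) + 3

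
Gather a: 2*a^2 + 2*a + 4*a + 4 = 2*a^2 + 6*a + 4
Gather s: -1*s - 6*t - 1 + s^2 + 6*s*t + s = s^2 + 6*s*t - 6*t - 1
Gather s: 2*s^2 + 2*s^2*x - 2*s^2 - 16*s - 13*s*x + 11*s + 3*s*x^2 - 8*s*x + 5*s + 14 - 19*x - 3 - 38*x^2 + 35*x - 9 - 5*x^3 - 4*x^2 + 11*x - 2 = 2*s^2*x + s*(3*x^2 - 21*x) - 5*x^3 - 42*x^2 + 27*x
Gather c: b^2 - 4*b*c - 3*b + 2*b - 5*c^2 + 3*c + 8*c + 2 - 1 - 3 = b^2 - b - 5*c^2 + c*(11 - 4*b) - 2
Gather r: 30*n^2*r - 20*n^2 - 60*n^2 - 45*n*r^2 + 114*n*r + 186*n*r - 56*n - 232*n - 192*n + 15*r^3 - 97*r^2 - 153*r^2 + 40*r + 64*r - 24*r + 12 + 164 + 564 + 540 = -80*n^2 - 480*n + 15*r^3 + r^2*(-45*n - 250) + r*(30*n^2 + 300*n + 80) + 1280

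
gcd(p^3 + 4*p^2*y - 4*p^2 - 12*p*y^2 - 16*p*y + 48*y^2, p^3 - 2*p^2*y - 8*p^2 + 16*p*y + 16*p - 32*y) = -p^2 + 2*p*y + 4*p - 8*y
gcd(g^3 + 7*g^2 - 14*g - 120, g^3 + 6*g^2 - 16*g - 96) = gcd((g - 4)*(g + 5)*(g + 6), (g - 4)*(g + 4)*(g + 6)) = g^2 + 2*g - 24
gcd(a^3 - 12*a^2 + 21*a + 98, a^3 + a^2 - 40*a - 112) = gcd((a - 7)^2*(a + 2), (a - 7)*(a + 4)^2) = a - 7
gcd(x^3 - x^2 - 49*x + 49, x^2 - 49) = x^2 - 49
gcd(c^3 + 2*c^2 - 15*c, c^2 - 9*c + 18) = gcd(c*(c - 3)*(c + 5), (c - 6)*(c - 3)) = c - 3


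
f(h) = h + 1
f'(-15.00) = 1.00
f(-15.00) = -14.00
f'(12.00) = 1.00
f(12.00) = 13.00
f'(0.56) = 1.00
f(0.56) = 1.56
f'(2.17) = 1.00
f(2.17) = 3.17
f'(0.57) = 1.00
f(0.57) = 1.57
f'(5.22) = 1.00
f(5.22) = 6.22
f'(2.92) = 1.00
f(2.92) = 3.92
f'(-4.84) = 1.00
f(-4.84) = -3.84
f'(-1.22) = 1.00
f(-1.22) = -0.22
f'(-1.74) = 1.00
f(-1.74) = -0.74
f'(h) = 1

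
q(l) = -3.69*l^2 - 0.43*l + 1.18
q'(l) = -7.38*l - 0.43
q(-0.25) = 1.06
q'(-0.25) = 1.42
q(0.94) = -2.48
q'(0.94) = -7.37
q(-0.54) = 0.34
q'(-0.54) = 3.56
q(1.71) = -10.35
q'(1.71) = -13.05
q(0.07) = 1.13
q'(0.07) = -0.95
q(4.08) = -62.00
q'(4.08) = -30.54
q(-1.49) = -6.37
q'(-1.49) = 10.57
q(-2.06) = -13.59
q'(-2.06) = 14.77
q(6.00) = -134.24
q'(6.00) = -44.71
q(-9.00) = -293.84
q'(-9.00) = 65.99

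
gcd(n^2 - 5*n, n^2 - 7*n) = n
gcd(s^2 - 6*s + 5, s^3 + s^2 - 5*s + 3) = s - 1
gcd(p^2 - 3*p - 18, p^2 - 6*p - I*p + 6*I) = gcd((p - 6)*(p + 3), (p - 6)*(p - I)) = p - 6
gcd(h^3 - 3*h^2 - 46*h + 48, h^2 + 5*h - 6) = h^2 + 5*h - 6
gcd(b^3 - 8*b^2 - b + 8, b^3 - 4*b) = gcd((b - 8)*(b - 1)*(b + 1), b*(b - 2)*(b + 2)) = 1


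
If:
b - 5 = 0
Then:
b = 5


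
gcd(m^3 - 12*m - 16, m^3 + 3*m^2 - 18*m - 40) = m^2 - 2*m - 8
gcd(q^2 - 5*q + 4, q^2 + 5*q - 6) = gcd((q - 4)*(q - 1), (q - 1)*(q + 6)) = q - 1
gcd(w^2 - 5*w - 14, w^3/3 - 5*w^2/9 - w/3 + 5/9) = 1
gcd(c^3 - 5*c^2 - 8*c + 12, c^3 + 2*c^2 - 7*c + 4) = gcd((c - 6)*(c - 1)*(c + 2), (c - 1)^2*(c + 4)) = c - 1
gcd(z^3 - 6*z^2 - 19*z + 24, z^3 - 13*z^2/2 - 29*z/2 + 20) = z^2 - 9*z + 8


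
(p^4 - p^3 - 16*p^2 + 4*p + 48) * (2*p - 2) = 2*p^5 - 4*p^4 - 30*p^3 + 40*p^2 + 88*p - 96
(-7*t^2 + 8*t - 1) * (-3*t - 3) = 21*t^3 - 3*t^2 - 21*t + 3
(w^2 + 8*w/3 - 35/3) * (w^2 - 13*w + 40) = w^4 - 31*w^3/3 - 19*w^2/3 + 775*w/3 - 1400/3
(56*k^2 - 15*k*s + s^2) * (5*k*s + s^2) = 280*k^3*s - 19*k^2*s^2 - 10*k*s^3 + s^4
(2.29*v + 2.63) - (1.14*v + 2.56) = 1.15*v + 0.0699999999999998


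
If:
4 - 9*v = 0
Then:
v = 4/9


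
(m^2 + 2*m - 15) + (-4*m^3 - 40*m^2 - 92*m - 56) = -4*m^3 - 39*m^2 - 90*m - 71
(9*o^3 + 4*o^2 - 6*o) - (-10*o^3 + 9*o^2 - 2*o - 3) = 19*o^3 - 5*o^2 - 4*o + 3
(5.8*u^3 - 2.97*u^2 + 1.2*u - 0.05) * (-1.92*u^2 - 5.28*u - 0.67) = -11.136*u^5 - 24.9216*u^4 + 9.4916*u^3 - 4.2501*u^2 - 0.54*u + 0.0335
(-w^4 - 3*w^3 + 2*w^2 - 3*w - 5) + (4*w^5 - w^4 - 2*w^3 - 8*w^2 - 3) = 4*w^5 - 2*w^4 - 5*w^3 - 6*w^2 - 3*w - 8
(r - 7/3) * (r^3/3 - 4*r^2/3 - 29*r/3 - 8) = r^4/3 - 19*r^3/9 - 59*r^2/9 + 131*r/9 + 56/3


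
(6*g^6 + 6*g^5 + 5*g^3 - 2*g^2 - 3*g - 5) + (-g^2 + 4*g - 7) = 6*g^6 + 6*g^5 + 5*g^3 - 3*g^2 + g - 12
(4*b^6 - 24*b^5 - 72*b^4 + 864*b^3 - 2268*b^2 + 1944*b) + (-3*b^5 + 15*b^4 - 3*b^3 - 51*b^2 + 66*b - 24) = 4*b^6 - 27*b^5 - 57*b^4 + 861*b^3 - 2319*b^2 + 2010*b - 24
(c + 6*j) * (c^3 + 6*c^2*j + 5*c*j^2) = c^4 + 12*c^3*j + 41*c^2*j^2 + 30*c*j^3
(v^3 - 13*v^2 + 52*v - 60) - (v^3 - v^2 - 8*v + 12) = -12*v^2 + 60*v - 72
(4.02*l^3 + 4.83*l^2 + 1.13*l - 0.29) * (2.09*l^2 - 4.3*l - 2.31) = 8.4018*l^5 - 7.1913*l^4 - 27.6935*l^3 - 16.6224*l^2 - 1.3633*l + 0.6699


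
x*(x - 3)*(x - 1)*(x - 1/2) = x^4 - 9*x^3/2 + 5*x^2 - 3*x/2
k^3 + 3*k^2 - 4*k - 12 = (k - 2)*(k + 2)*(k + 3)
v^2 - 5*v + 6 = (v - 3)*(v - 2)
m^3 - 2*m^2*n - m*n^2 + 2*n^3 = (m - 2*n)*(m - n)*(m + n)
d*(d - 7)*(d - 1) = d^3 - 8*d^2 + 7*d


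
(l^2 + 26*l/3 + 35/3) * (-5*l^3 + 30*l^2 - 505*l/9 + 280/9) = -5*l^5 - 40*l^4/3 + 1310*l^3/9 - 2840*l^2/27 - 385*l + 9800/27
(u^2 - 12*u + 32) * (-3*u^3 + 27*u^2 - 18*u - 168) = -3*u^5 + 63*u^4 - 438*u^3 + 912*u^2 + 1440*u - 5376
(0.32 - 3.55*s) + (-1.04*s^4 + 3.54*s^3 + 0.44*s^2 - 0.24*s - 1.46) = -1.04*s^4 + 3.54*s^3 + 0.44*s^2 - 3.79*s - 1.14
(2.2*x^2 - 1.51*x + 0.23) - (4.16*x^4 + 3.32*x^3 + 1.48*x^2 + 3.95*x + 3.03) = -4.16*x^4 - 3.32*x^3 + 0.72*x^2 - 5.46*x - 2.8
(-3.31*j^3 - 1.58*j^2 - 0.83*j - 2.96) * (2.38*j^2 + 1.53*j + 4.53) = -7.8778*j^5 - 8.8247*j^4 - 19.3871*j^3 - 15.4721*j^2 - 8.2887*j - 13.4088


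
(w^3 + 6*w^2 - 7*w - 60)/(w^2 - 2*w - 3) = (w^2 + 9*w + 20)/(w + 1)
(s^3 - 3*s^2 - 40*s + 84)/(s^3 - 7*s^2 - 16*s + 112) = (s^2 + 4*s - 12)/(s^2 - 16)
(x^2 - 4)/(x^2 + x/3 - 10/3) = 3*(x - 2)/(3*x - 5)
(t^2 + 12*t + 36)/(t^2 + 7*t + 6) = (t + 6)/(t + 1)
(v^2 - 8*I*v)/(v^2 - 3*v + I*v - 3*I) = v*(v - 8*I)/(v^2 + v*(-3 + I) - 3*I)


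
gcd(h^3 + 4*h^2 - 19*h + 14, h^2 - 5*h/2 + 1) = h - 2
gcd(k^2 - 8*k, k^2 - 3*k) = k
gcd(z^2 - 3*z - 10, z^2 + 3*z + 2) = z + 2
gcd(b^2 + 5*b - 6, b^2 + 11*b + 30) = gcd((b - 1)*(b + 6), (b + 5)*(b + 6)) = b + 6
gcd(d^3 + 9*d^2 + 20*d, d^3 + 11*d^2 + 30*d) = d^2 + 5*d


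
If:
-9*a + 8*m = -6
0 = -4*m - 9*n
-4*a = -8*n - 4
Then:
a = 5/6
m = 3/16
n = -1/12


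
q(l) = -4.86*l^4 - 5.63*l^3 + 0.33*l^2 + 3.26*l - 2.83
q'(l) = -19.44*l^3 - 16.89*l^2 + 0.66*l + 3.26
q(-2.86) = -202.91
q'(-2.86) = 317.99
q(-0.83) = -4.40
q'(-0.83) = 2.19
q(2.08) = -136.25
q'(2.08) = -243.38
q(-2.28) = -73.15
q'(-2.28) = 144.36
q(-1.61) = -16.38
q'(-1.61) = 39.55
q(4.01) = -1604.13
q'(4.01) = -1519.20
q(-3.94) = -837.38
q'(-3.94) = 927.47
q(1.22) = -19.35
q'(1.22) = -56.37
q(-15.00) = -227013.73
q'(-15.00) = 61803.11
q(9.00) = -35937.49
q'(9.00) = -15530.65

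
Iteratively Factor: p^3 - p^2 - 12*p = (p + 3)*(p^2 - 4*p) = p*(p + 3)*(p - 4)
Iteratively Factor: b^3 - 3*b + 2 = (b - 1)*(b^2 + b - 2) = (b - 1)*(b + 2)*(b - 1)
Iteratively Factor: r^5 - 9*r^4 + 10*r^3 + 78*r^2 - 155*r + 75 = (r - 5)*(r^4 - 4*r^3 - 10*r^2 + 28*r - 15) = (r - 5)^2*(r^3 + r^2 - 5*r + 3) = (r - 5)^2*(r - 1)*(r^2 + 2*r - 3) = (r - 5)^2*(r - 1)*(r + 3)*(r - 1)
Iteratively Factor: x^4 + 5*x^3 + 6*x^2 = (x + 2)*(x^3 + 3*x^2) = x*(x + 2)*(x^2 + 3*x) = x*(x + 2)*(x + 3)*(x)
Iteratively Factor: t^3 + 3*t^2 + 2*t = (t)*(t^2 + 3*t + 2) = t*(t + 1)*(t + 2)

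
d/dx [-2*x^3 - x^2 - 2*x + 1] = -6*x^2 - 2*x - 2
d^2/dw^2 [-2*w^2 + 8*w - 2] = -4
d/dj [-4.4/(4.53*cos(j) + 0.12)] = -19.932*sin(j)/(4.53*cos(j) + 0.12)^2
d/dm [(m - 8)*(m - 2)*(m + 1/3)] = 3*m^2 - 58*m/3 + 38/3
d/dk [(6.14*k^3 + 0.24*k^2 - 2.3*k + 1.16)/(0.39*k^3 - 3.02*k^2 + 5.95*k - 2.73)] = (8.88178419700125e-16*k^5 - 18.6364*k^4 + 74.86*k^3 - 57.1618*k^2 + 5.696*k - 0.623)/(0.1521*k^6 - 2.3556*k^5 + 13.7614*k^4 - 38.0674*k^3 + 51.8917*k^2 - 32.487*k + 7.4529)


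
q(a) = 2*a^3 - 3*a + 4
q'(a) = 6*a^2 - 3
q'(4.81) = 135.82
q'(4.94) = 143.42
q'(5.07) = 151.23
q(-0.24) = 4.69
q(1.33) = 4.72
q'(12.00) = 861.00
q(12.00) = 3424.00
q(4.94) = 230.29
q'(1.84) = 17.31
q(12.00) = 3424.00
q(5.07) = 249.44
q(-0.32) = 4.89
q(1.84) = 10.94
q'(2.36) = 30.42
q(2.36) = 23.21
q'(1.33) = 7.61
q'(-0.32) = -2.39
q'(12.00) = 861.00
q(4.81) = 212.14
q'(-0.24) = -2.65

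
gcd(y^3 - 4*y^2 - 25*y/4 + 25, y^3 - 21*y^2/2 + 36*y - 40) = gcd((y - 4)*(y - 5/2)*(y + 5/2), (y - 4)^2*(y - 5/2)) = y^2 - 13*y/2 + 10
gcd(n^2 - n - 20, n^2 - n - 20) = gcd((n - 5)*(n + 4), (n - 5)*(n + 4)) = n^2 - n - 20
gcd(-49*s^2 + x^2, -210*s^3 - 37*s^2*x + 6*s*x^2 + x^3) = 7*s + x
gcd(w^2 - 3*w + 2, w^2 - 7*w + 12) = 1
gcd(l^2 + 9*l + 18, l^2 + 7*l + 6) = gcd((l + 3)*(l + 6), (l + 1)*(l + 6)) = l + 6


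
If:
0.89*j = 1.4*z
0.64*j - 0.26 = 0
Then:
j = 0.41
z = 0.26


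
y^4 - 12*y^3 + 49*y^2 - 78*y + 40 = (y - 5)*(y - 4)*(y - 2)*(y - 1)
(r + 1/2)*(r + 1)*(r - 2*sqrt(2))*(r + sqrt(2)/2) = r^4 - 3*sqrt(2)*r^3/2 + 3*r^3/2 - 9*sqrt(2)*r^2/4 - 3*r^2/2 - 3*r - 3*sqrt(2)*r/4 - 1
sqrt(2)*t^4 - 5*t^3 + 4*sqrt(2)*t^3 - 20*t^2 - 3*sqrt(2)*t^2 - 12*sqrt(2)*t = t*(t + 4)*(t - 3*sqrt(2))*(sqrt(2)*t + 1)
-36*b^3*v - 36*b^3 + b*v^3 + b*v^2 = (-6*b + v)*(6*b + v)*(b*v + b)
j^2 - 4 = (j - 2)*(j + 2)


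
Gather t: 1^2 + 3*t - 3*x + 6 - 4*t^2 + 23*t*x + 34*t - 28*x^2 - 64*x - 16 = -4*t^2 + t*(23*x + 37) - 28*x^2 - 67*x - 9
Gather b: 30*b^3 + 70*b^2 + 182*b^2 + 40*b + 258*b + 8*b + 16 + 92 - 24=30*b^3 + 252*b^2 + 306*b + 84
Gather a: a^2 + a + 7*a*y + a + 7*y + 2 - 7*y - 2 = a^2 + a*(7*y + 2)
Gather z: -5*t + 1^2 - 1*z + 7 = -5*t - z + 8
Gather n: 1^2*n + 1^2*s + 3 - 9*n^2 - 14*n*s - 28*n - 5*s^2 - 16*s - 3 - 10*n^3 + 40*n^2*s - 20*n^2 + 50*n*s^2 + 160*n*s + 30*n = -10*n^3 + n^2*(40*s - 29) + n*(50*s^2 + 146*s + 3) - 5*s^2 - 15*s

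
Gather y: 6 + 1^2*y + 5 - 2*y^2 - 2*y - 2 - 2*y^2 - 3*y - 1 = -4*y^2 - 4*y + 8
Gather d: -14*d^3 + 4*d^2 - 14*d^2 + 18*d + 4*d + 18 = -14*d^3 - 10*d^2 + 22*d + 18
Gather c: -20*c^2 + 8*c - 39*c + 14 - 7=-20*c^2 - 31*c + 7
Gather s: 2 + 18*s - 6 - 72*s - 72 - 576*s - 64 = -630*s - 140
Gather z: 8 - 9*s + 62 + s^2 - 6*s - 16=s^2 - 15*s + 54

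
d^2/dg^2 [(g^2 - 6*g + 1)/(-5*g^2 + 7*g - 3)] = 2*(115*g^3 - 30*g^2 - 165*g + 83)/(125*g^6 - 525*g^5 + 960*g^4 - 973*g^3 + 576*g^2 - 189*g + 27)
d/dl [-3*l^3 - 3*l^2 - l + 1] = -9*l^2 - 6*l - 1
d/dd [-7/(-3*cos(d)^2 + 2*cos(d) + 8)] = 14*(3*cos(d) - 1)*sin(d)/(-3*cos(d)^2 + 2*cos(d) + 8)^2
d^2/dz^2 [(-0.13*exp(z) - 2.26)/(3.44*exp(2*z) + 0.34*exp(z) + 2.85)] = (-1.538368*exp(4*z) - 106.823696*exp(3*z) - 0.282767999999997*exp(2*z) + 88.492874*exp(z) + 1.134015)*exp(z)/(40.707584*exp(6*z) + 12.070272*exp(5*z) + 102.370272*exp(4*z) + 20.039464*exp(3*z) + 84.81258*exp(2*z) + 8.28495*exp(z) + 23.149125)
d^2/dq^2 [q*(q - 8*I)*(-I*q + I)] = -6*I*q - 16 + 2*I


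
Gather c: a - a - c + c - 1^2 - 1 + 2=0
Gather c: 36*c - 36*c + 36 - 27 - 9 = 0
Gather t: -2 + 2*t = 2*t - 2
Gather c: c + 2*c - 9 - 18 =3*c - 27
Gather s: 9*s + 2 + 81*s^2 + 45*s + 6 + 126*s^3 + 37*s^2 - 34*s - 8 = 126*s^3 + 118*s^2 + 20*s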